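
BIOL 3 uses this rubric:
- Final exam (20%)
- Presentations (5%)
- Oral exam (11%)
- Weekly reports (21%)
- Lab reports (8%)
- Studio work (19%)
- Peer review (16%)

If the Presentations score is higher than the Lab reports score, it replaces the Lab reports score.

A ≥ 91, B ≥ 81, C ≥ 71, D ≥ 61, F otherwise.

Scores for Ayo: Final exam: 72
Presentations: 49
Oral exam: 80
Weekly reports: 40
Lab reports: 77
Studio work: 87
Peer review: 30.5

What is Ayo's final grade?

Presentations (49) ≤ Lab reports (77), so Lab reports stays at 77.
Weighted total:
  Final exam 72 × 0.2 = 14.4
  Presentations 49 × 0.05 = 2.45
  Oral exam 80 × 0.11 = 8.8
  Weekly reports 40 × 0.21 = 8.4
  Lab reports 77 × 0.08 = 6.16
  Studio work 87 × 0.19 = 16.53
  Peer review 30.5 × 0.16 = 4.88
Sum = 61.62
61.62 is ≥ 61 and < 71 → D

D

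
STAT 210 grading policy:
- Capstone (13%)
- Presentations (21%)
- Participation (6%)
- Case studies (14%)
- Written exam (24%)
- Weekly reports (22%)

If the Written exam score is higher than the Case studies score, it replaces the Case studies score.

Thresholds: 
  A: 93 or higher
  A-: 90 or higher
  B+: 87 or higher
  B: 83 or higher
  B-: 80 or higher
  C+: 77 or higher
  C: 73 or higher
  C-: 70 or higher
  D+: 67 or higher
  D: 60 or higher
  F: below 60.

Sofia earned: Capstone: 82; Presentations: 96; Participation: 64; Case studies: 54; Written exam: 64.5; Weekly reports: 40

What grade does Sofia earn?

Written exam (64.5) > Case studies (54), so Case studies counts as 64.5.
Weighted total:
  Capstone 82 × 0.13 = 10.66
  Presentations 96 × 0.21 = 20.16
  Participation 64 × 0.06 = 3.84
  Case studies 64.5 × 0.14 = 9.03
  Written exam 64.5 × 0.24 = 15.48
  Weekly reports 40 × 0.22 = 8.8
Sum = 67.97
67.97 is ≥ 67 and < 70 → D+

D+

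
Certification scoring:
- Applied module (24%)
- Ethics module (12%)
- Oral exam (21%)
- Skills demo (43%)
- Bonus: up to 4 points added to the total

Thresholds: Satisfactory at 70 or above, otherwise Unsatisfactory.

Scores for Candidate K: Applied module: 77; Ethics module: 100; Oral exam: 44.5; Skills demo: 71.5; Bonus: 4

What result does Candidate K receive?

Weighted total:
  Applied module 77 × 0.24 = 18.48
  Ethics module 100 × 0.12 = 12
  Oral exam 44.5 × 0.21 = 9.345
  Skills demo 71.5 × 0.43 = 30.745
Sum = 70.57
Bonus: 70.57 + 4 = 74.57
74.57 ≥ 70 → Satisfactory

Satisfactory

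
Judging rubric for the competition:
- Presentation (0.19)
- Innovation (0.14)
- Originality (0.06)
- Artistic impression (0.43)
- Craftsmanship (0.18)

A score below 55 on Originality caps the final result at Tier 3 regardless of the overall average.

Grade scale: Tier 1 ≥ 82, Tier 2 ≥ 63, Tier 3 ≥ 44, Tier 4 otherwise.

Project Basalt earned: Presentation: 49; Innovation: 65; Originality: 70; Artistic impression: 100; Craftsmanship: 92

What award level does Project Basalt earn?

Originality score 70 ≥ 55: minimum met.
Weighted total:
  Presentation 49 × 0.19 = 9.31
  Innovation 65 × 0.14 = 9.1
  Originality 70 × 0.06 = 4.2
  Artistic impression 100 × 0.43 = 43
  Craftsmanship 92 × 0.18 = 16.56
Sum = 82.17
82.17 ≥ 82 → Tier 1

Tier 1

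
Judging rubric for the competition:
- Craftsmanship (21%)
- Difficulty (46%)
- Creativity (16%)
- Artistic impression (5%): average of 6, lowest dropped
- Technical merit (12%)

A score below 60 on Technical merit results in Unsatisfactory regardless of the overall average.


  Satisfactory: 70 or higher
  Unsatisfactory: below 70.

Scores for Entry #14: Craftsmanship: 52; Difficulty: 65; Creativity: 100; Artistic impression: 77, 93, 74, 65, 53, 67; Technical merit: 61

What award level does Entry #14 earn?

Artistic impression: drop 53 → average of remaining 5 = 376/5 = 75.2
Technical merit score 61 ≥ 60: minimum met.
Weighted total:
  Craftsmanship 52 × 0.21 = 10.92
  Difficulty 65 × 0.46 = 29.9
  Creativity 100 × 0.16 = 16
  Artistic impression 75.2 × 0.05 = 3.76
  Technical merit 61 × 0.12 = 7.32
Sum = 67.9
67.9 < 70 → Unsatisfactory

Unsatisfactory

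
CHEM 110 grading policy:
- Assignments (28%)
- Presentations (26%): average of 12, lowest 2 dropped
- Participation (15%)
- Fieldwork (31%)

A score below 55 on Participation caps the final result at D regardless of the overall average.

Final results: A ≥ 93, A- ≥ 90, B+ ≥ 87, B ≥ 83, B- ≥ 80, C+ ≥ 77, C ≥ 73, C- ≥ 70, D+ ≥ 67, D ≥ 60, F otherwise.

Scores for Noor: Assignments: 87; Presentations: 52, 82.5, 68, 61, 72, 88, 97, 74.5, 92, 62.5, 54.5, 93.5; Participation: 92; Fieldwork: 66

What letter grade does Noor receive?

C+

Presentations: drop 52, 54.5 → average of remaining 10 = 791/10 = 79.1
Participation score 92 ≥ 55: minimum met.
Weighted total:
  Assignments 87 × 0.28 = 24.36
  Presentations 79.1 × 0.26 = 20.566
  Participation 92 × 0.15 = 13.8
  Fieldwork 66 × 0.31 = 20.46
Sum = 79.186
79.186 is ≥ 77 and < 80 → C+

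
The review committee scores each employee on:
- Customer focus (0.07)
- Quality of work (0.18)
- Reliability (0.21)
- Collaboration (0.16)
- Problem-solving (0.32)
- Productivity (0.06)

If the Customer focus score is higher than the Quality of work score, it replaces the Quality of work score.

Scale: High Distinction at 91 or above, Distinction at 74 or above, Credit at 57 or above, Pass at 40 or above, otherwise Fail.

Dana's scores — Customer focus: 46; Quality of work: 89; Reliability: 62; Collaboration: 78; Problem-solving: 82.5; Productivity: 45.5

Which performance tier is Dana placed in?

Customer focus (46) ≤ Quality of work (89), so Quality of work stays at 89.
Weighted total:
  Customer focus 46 × 0.07 = 3.22
  Quality of work 89 × 0.18 = 16.02
  Reliability 62 × 0.21 = 13.02
  Collaboration 78 × 0.16 = 12.48
  Problem-solving 82.5 × 0.32 = 26.4
  Productivity 45.5 × 0.06 = 2.73
Sum = 73.87
73.87 is ≥ 57 and < 74 → Credit

Credit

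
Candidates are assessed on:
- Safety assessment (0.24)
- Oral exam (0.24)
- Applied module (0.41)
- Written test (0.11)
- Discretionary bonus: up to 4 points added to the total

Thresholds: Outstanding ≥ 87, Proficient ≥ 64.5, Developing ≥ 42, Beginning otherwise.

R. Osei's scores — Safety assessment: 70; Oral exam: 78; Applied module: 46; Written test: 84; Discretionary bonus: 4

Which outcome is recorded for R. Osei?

Proficient

Weighted total:
  Safety assessment 70 × 0.24 = 16.8
  Oral exam 78 × 0.24 = 18.72
  Applied module 46 × 0.41 = 18.86
  Written test 84 × 0.11 = 9.24
Sum = 63.62
Discretionary bonus: 63.62 + 4 = 67.62
67.62 is ≥ 64.5 and < 87 → Proficient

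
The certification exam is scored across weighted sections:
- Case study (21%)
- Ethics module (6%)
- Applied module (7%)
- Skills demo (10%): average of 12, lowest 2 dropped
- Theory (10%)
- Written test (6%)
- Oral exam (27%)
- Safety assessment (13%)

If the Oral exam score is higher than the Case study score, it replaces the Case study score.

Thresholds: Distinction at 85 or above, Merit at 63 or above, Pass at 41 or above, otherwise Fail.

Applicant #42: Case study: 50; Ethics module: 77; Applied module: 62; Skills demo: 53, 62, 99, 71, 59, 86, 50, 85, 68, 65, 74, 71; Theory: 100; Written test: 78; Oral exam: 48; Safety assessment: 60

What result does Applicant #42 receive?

Pass

Skills demo: drop 50, 53 → average of remaining 10 = 740/10 = 74
Oral exam (48) ≤ Case study (50), so Case study stays at 50.
Weighted total:
  Case study 50 × 0.21 = 10.5
  Ethics module 77 × 0.06 = 4.62
  Applied module 62 × 0.07 = 4.34
  Skills demo 74 × 0.1 = 7.4
  Theory 100 × 0.1 = 10
  Written test 78 × 0.06 = 4.68
  Oral exam 48 × 0.27 = 12.96
  Safety assessment 60 × 0.13 = 7.8
Sum = 62.3
62.3 is ≥ 41 and < 63 → Pass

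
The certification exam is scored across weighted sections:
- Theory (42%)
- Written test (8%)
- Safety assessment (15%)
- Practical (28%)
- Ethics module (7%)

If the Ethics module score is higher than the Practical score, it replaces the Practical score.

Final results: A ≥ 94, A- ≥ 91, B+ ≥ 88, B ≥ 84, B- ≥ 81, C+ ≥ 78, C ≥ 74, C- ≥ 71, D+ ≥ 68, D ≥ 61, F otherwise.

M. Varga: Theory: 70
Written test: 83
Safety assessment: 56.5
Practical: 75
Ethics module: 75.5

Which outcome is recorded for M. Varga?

Ethics module (75.5) > Practical (75), so Practical counts as 75.5.
Weighted total:
  Theory 70 × 0.42 = 29.4
  Written test 83 × 0.08 = 6.64
  Safety assessment 56.5 × 0.15 = 8.475
  Practical 75.5 × 0.28 = 21.14
  Ethics module 75.5 × 0.07 = 5.285
Sum = 70.94
70.94 is ≥ 68 and < 71 → D+

D+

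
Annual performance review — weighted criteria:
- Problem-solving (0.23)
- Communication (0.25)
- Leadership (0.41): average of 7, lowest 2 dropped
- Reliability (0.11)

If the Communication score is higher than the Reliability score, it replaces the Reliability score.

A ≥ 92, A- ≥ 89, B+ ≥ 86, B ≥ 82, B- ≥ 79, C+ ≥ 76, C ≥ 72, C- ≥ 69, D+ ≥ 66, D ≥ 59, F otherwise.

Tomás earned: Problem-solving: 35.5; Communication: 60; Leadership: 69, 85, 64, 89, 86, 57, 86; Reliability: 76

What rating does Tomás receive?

Leadership: drop 57, 64 → average of remaining 5 = 415/5 = 83
Communication (60) ≤ Reliability (76), so Reliability stays at 76.
Weighted total:
  Problem-solving 35.5 × 0.23 = 8.165
  Communication 60 × 0.25 = 15
  Leadership 83 × 0.41 = 34.03
  Reliability 76 × 0.11 = 8.36
Sum = 65.555
65.555 is ≥ 59 and < 66 → D

D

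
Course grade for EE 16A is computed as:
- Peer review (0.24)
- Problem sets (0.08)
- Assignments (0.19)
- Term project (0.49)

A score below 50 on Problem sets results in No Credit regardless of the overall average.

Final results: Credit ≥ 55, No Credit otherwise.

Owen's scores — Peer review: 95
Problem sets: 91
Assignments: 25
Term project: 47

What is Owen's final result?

Credit

Problem sets score 91 ≥ 50: minimum met.
Weighted total:
  Peer review 95 × 0.24 = 22.8
  Problem sets 91 × 0.08 = 7.28
  Assignments 25 × 0.19 = 4.75
  Term project 47 × 0.49 = 23.03
Sum = 57.86
57.86 ≥ 55 → Credit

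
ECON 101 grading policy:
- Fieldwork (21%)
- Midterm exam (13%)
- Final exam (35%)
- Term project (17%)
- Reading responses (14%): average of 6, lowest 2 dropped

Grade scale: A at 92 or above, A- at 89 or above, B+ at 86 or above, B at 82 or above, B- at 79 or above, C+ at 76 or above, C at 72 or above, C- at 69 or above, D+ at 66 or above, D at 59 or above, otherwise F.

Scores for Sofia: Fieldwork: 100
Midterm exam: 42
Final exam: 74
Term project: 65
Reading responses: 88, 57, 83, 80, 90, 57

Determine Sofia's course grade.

Reading responses: drop 57, 57 → average of remaining 4 = 341/4 = 85.25
Weighted total:
  Fieldwork 100 × 0.21 = 21
  Midterm exam 42 × 0.13 = 5.46
  Final exam 74 × 0.35 = 25.9
  Term project 65 × 0.17 = 11.05
  Reading responses 85.25 × 0.14 = 11.935
Sum = 75.345
75.345 is ≥ 72 and < 76 → C

C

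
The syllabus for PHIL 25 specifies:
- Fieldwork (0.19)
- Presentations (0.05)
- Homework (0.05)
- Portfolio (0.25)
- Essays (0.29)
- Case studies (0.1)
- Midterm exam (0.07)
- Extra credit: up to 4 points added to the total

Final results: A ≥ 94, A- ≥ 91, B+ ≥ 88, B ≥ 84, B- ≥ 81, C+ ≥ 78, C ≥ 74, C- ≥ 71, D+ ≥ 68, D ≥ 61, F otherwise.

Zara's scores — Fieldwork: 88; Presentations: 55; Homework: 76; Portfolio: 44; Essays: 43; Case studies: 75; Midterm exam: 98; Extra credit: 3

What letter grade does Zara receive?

Weighted total:
  Fieldwork 88 × 0.19 = 16.72
  Presentations 55 × 0.05 = 2.75
  Homework 76 × 0.05 = 3.8
  Portfolio 44 × 0.25 = 11
  Essays 43 × 0.29 = 12.47
  Case studies 75 × 0.1 = 7.5
  Midterm exam 98 × 0.07 = 6.86
Sum = 61.1
Extra credit: 61.1 + 3 = 64.1
64.1 is ≥ 61 and < 68 → D

D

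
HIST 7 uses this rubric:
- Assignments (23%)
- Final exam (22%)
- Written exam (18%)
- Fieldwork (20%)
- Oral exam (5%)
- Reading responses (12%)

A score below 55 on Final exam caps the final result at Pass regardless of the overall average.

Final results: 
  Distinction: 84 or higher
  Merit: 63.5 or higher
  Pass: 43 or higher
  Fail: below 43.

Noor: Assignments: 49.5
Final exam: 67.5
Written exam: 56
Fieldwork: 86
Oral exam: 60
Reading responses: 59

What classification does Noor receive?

Final exam score 67.5 ≥ 55: minimum met.
Weighted total:
  Assignments 49.5 × 0.23 = 11.385
  Final exam 67.5 × 0.22 = 14.85
  Written exam 56 × 0.18 = 10.08
  Fieldwork 86 × 0.2 = 17.2
  Oral exam 60 × 0.05 = 3
  Reading responses 59 × 0.12 = 7.08
Sum = 63.595
63.595 is ≥ 63.5 and < 84 → Merit

Merit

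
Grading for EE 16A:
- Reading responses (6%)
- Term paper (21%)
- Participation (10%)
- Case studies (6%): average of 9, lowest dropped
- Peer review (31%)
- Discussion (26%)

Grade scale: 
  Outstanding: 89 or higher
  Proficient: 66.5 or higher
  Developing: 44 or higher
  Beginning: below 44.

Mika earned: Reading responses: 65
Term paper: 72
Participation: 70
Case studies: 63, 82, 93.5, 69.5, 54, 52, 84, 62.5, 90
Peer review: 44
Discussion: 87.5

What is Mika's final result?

Case studies: drop 52 → average of remaining 8 = 598.5/8 = 74.8125
Weighted total:
  Reading responses 65 × 0.06 = 3.9
  Term paper 72 × 0.21 = 15.12
  Participation 70 × 0.1 = 7
  Case studies 74.8125 × 0.06 = 4.48875
  Peer review 44 × 0.31 = 13.64
  Discussion 87.5 × 0.26 = 22.75
Sum = 66.89875
66.89875 is ≥ 66.5 and < 89 → Proficient

Proficient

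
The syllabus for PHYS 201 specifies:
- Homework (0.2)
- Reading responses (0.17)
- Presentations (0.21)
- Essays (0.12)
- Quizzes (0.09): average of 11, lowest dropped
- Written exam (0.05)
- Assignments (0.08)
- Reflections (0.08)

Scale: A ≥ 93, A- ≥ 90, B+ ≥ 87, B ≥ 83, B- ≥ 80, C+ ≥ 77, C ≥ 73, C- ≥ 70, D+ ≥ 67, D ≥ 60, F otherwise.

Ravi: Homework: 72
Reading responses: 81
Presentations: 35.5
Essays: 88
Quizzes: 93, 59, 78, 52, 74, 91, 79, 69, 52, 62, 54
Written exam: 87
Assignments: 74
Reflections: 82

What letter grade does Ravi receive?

D+

Quizzes: drop 52 → average of remaining 10 = 711/10 = 71.1
Weighted total:
  Homework 72 × 0.2 = 14.4
  Reading responses 81 × 0.17 = 13.77
  Presentations 35.5 × 0.21 = 7.455
  Essays 88 × 0.12 = 10.56
  Quizzes 71.1 × 0.09 = 6.399
  Written exam 87 × 0.05 = 4.35
  Assignments 74 × 0.08 = 5.92
  Reflections 82 × 0.08 = 6.56
Sum = 69.414
69.414 is ≥ 67 and < 70 → D+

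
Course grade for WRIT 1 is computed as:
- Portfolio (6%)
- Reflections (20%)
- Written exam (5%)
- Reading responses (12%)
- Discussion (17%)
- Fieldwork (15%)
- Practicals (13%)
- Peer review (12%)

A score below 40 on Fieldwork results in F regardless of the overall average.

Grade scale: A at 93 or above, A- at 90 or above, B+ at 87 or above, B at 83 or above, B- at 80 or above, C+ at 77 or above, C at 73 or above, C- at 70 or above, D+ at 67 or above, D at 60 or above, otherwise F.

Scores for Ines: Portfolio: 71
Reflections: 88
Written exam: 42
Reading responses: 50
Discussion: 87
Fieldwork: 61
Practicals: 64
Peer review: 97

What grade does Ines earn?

C

Fieldwork score 61 ≥ 40: minimum met.
Weighted total:
  Portfolio 71 × 0.06 = 4.26
  Reflections 88 × 0.2 = 17.6
  Written exam 42 × 0.05 = 2.1
  Reading responses 50 × 0.12 = 6
  Discussion 87 × 0.17 = 14.79
  Fieldwork 61 × 0.15 = 9.15
  Practicals 64 × 0.13 = 8.32
  Peer review 97 × 0.12 = 11.64
Sum = 73.86
73.86 is ≥ 73 and < 77 → C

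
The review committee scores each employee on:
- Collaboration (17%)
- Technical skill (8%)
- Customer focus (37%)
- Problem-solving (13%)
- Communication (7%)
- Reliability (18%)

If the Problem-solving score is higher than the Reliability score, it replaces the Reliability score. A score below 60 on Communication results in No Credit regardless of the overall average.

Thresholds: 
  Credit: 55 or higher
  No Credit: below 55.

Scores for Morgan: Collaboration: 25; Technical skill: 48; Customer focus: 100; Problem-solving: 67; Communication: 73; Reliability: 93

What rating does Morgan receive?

Credit

Problem-solving (67) ≤ Reliability (93), so Reliability stays at 93.
Communication score 73 ≥ 60: minimum met.
Weighted total:
  Collaboration 25 × 0.17 = 4.25
  Technical skill 48 × 0.08 = 3.84
  Customer focus 100 × 0.37 = 37
  Problem-solving 67 × 0.13 = 8.71
  Communication 73 × 0.07 = 5.11
  Reliability 93 × 0.18 = 16.74
Sum = 75.65
75.65 ≥ 55 → Credit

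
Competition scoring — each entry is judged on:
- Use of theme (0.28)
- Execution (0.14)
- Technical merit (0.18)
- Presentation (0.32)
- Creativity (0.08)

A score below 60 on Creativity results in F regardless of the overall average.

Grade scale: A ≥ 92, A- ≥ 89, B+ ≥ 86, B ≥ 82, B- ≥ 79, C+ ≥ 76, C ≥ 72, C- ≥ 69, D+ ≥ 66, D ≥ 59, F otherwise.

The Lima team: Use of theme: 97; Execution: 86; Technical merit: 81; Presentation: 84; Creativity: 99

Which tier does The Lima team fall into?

B+

Creativity score 99 ≥ 60: minimum met.
Weighted total:
  Use of theme 97 × 0.28 = 27.16
  Execution 86 × 0.14 = 12.04
  Technical merit 81 × 0.18 = 14.58
  Presentation 84 × 0.32 = 26.88
  Creativity 99 × 0.08 = 7.92
Sum = 88.58
88.58 is ≥ 86 and < 89 → B+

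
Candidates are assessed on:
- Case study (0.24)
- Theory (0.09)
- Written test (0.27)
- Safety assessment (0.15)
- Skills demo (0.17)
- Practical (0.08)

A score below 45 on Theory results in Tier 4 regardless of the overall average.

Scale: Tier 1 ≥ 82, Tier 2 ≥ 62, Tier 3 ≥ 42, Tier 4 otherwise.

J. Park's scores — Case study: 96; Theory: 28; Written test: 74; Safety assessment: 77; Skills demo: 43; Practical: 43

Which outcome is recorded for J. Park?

Theory score 28 < 45: minimum not met.
Weighted total:
  Case study 96 × 0.24 = 23.04
  Theory 28 × 0.09 = 2.52
  Written test 74 × 0.27 = 19.98
  Safety assessment 77 × 0.15 = 11.55
  Skills demo 43 × 0.17 = 7.31
  Practical 43 × 0.08 = 3.44
Sum = 67.84
Because the Theory minimum was not met, the result is Tier 4.

Tier 4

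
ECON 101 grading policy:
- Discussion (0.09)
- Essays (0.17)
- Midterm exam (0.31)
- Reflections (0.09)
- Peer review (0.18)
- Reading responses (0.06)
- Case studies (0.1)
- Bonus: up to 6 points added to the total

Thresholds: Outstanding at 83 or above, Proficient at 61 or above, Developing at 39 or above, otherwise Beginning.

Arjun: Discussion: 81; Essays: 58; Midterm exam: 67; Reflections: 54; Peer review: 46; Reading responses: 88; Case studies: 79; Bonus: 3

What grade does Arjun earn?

Weighted total:
  Discussion 81 × 0.09 = 7.29
  Essays 58 × 0.17 = 9.86
  Midterm exam 67 × 0.31 = 20.77
  Reflections 54 × 0.09 = 4.86
  Peer review 46 × 0.18 = 8.28
  Reading responses 88 × 0.06 = 5.28
  Case studies 79 × 0.1 = 7.9
Sum = 64.24
Bonus: 64.24 + 3 = 67.24
67.24 is ≥ 61 and < 83 → Proficient

Proficient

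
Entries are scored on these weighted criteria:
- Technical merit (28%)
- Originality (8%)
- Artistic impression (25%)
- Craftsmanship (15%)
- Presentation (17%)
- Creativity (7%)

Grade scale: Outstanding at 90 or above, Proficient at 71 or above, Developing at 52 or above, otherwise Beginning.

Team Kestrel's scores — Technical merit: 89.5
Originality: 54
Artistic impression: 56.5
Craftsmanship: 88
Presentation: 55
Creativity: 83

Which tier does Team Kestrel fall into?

Weighted total:
  Technical merit 89.5 × 0.28 = 25.06
  Originality 54 × 0.08 = 4.32
  Artistic impression 56.5 × 0.25 = 14.125
  Craftsmanship 88 × 0.15 = 13.2
  Presentation 55 × 0.17 = 9.35
  Creativity 83 × 0.07 = 5.81
Sum = 71.865
71.865 is ≥ 71 and < 90 → Proficient

Proficient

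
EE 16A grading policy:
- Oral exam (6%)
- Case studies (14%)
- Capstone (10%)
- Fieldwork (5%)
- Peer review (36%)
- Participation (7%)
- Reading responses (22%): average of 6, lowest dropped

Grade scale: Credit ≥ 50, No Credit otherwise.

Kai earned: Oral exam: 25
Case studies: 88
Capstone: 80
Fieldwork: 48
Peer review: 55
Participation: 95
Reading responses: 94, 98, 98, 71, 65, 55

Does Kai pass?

Credit

Reading responses: drop 55 → average of remaining 5 = 426/5 = 85.2
Weighted total:
  Oral exam 25 × 0.06 = 1.5
  Case studies 88 × 0.14 = 12.32
  Capstone 80 × 0.1 = 8
  Fieldwork 48 × 0.05 = 2.4
  Peer review 55 × 0.36 = 19.8
  Participation 95 × 0.07 = 6.65
  Reading responses 85.2 × 0.22 = 18.744
Sum = 69.414
69.414 ≥ 50 → Credit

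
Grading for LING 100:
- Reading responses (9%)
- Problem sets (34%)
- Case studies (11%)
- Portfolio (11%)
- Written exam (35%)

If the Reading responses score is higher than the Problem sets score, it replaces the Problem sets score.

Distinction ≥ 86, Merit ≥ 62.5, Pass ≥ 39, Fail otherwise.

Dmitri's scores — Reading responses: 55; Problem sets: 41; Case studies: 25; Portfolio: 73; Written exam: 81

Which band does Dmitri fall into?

Merit

Reading responses (55) > Problem sets (41), so Problem sets counts as 55.
Weighted total:
  Reading responses 55 × 0.09 = 4.95
  Problem sets 55 × 0.34 = 18.7
  Case studies 25 × 0.11 = 2.75
  Portfolio 73 × 0.11 = 8.03
  Written exam 81 × 0.35 = 28.35
Sum = 62.78
62.78 is ≥ 62.5 and < 86 → Merit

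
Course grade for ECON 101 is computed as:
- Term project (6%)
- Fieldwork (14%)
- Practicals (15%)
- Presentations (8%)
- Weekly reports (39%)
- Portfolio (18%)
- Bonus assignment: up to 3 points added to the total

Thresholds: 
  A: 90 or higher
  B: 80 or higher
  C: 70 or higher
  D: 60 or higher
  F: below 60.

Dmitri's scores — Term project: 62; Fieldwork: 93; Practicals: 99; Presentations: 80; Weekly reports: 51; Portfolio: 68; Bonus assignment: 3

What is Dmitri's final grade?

C

Weighted total:
  Term project 62 × 0.06 = 3.72
  Fieldwork 93 × 0.14 = 13.02
  Practicals 99 × 0.15 = 14.85
  Presentations 80 × 0.08 = 6.4
  Weekly reports 51 × 0.39 = 19.89
  Portfolio 68 × 0.18 = 12.24
Sum = 70.12
Bonus assignment: 70.12 + 3 = 73.12
73.12 is ≥ 70 and < 80 → C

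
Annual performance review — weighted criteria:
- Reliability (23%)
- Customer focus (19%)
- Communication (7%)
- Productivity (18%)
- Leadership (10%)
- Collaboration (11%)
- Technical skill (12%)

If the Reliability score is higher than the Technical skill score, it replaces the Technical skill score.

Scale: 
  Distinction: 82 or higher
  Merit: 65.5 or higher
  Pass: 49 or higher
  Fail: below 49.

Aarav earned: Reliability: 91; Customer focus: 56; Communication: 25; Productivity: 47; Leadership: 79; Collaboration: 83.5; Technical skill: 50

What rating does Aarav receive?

Reliability (91) > Technical skill (50), so Technical skill counts as 91.
Weighted total:
  Reliability 91 × 0.23 = 20.93
  Customer focus 56 × 0.19 = 10.64
  Communication 25 × 0.07 = 1.75
  Productivity 47 × 0.18 = 8.46
  Leadership 79 × 0.1 = 7.9
  Collaboration 83.5 × 0.11 = 9.185
  Technical skill 91 × 0.12 = 10.92
Sum = 69.785
69.785 is ≥ 65.5 and < 82 → Merit

Merit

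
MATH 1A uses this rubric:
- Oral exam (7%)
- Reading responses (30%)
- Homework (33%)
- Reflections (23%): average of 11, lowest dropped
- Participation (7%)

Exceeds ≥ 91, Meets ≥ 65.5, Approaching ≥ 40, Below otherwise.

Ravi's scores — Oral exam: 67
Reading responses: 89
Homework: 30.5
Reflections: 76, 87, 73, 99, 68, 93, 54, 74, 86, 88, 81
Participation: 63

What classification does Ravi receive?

Reflections: drop 54 → average of remaining 10 = 825/10 = 82.5
Weighted total:
  Oral exam 67 × 0.07 = 4.69
  Reading responses 89 × 0.3 = 26.7
  Homework 30.5 × 0.33 = 10.065
  Reflections 82.5 × 0.23 = 18.975
  Participation 63 × 0.07 = 4.41
Sum = 64.84
64.84 is ≥ 40 and < 65.5 → Approaching

Approaching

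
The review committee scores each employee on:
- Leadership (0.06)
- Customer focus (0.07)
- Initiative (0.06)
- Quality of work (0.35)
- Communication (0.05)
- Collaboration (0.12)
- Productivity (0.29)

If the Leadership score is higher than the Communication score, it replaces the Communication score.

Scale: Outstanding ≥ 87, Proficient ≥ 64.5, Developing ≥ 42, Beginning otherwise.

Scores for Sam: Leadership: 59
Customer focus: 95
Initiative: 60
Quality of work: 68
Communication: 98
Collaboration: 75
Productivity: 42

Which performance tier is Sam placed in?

Leadership (59) ≤ Communication (98), so Communication stays at 98.
Weighted total:
  Leadership 59 × 0.06 = 3.54
  Customer focus 95 × 0.07 = 6.65
  Initiative 60 × 0.06 = 3.6
  Quality of work 68 × 0.35 = 23.8
  Communication 98 × 0.05 = 4.9
  Collaboration 75 × 0.12 = 9
  Productivity 42 × 0.29 = 12.18
Sum = 63.67
63.67 is ≥ 42 and < 64.5 → Developing

Developing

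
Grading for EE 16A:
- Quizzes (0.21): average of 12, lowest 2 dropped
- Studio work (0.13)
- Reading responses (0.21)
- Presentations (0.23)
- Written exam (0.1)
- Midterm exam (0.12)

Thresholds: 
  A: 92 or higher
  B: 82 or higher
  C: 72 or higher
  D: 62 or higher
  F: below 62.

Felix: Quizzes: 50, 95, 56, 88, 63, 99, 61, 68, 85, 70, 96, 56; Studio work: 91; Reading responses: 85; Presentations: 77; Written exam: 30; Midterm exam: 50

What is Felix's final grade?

C

Quizzes: drop 50, 56 → average of remaining 10 = 781/10 = 78.1
Weighted total:
  Quizzes 78.1 × 0.21 = 16.401
  Studio work 91 × 0.13 = 11.83
  Reading responses 85 × 0.21 = 17.85
  Presentations 77 × 0.23 = 17.71
  Written exam 30 × 0.1 = 3
  Midterm exam 50 × 0.12 = 6
Sum = 72.791
72.791 is ≥ 72 and < 82 → C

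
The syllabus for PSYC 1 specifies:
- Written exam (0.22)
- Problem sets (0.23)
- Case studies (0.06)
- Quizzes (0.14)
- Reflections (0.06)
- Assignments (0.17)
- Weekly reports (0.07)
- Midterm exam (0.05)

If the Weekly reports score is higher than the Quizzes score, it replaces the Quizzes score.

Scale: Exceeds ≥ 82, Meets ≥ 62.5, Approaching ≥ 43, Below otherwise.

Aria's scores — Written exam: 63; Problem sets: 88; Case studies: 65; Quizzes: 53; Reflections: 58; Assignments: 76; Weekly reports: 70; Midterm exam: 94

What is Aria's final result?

Meets

Weekly reports (70) > Quizzes (53), so Quizzes counts as 70.
Weighted total:
  Written exam 63 × 0.22 = 13.86
  Problem sets 88 × 0.23 = 20.24
  Case studies 65 × 0.06 = 3.9
  Quizzes 70 × 0.14 = 9.8
  Reflections 58 × 0.06 = 3.48
  Assignments 76 × 0.17 = 12.92
  Weekly reports 70 × 0.07 = 4.9
  Midterm exam 94 × 0.05 = 4.7
Sum = 73.8
73.8 is ≥ 62.5 and < 82 → Meets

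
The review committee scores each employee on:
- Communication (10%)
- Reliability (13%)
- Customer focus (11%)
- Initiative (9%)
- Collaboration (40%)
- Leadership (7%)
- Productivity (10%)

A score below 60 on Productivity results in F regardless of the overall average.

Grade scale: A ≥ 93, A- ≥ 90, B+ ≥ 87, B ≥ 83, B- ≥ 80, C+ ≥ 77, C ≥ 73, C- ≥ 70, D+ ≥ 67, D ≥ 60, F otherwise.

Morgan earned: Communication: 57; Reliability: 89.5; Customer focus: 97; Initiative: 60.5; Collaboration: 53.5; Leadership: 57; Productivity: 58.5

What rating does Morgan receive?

Productivity score 58.5 < 60: minimum not met.
Weighted total:
  Communication 57 × 0.1 = 5.7
  Reliability 89.5 × 0.13 = 11.635
  Customer focus 97 × 0.11 = 10.67
  Initiative 60.5 × 0.09 = 5.445
  Collaboration 53.5 × 0.4 = 21.4
  Leadership 57 × 0.07 = 3.99
  Productivity 58.5 × 0.1 = 5.85
Sum = 64.69
Because the Productivity minimum was not met, the result is F.

F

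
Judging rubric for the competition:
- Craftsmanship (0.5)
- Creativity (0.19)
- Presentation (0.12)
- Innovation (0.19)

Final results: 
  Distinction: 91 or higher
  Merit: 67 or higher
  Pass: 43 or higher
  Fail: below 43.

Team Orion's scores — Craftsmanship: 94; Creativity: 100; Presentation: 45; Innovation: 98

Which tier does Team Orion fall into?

Merit

Weighted total:
  Craftsmanship 94 × 0.5 = 47
  Creativity 100 × 0.19 = 19
  Presentation 45 × 0.12 = 5.4
  Innovation 98 × 0.19 = 18.62
Sum = 90.02
90.02 is ≥ 67 and < 91 → Merit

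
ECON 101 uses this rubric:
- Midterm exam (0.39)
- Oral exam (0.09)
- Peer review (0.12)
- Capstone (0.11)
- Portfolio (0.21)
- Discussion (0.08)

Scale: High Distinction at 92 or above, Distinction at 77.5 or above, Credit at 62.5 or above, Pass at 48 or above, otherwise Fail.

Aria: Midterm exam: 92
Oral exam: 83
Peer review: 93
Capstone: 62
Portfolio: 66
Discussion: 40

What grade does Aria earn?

Distinction

Weighted total:
  Midterm exam 92 × 0.39 = 35.88
  Oral exam 83 × 0.09 = 7.47
  Peer review 93 × 0.12 = 11.16
  Capstone 62 × 0.11 = 6.82
  Portfolio 66 × 0.21 = 13.86
  Discussion 40 × 0.08 = 3.2
Sum = 78.39
78.39 is ≥ 77.5 and < 92 → Distinction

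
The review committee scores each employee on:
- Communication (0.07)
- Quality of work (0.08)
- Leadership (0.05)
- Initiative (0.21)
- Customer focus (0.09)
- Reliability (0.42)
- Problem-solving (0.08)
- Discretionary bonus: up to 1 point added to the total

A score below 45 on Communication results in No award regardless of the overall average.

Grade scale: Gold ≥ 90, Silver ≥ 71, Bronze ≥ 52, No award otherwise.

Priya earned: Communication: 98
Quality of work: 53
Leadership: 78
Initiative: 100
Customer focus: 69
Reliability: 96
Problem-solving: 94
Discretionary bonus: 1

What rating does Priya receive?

Gold

Communication score 98 ≥ 45: minimum met.
Weighted total:
  Communication 98 × 0.07 = 6.86
  Quality of work 53 × 0.08 = 4.24
  Leadership 78 × 0.05 = 3.9
  Initiative 100 × 0.21 = 21
  Customer focus 69 × 0.09 = 6.21
  Reliability 96 × 0.42 = 40.32
  Problem-solving 94 × 0.08 = 7.52
Sum = 90.05
Discretionary bonus: 90.05 + 1 = 91.05
91.05 ≥ 90 → Gold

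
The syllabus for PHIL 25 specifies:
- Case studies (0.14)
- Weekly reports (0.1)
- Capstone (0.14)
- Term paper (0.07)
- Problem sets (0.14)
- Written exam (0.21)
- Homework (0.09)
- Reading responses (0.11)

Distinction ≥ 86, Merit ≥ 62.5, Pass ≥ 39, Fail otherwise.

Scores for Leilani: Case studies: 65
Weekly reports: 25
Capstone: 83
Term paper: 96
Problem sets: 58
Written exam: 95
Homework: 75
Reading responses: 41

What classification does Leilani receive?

Merit

Weighted total:
  Case studies 65 × 0.14 = 9.1
  Weekly reports 25 × 0.1 = 2.5
  Capstone 83 × 0.14 = 11.62
  Term paper 96 × 0.07 = 6.72
  Problem sets 58 × 0.14 = 8.12
  Written exam 95 × 0.21 = 19.95
  Homework 75 × 0.09 = 6.75
  Reading responses 41 × 0.11 = 4.51
Sum = 69.27
69.27 is ≥ 62.5 and < 86 → Merit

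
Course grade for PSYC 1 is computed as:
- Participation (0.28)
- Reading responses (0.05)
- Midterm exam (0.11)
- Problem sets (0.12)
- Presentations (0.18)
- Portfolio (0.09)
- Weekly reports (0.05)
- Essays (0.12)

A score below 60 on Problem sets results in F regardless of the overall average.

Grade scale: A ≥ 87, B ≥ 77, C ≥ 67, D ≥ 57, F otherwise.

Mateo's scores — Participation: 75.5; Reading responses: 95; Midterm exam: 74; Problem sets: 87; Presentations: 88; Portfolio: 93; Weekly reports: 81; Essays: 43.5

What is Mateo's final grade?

B

Problem sets score 87 ≥ 60: minimum met.
Weighted total:
  Participation 75.5 × 0.28 = 21.14
  Reading responses 95 × 0.05 = 4.75
  Midterm exam 74 × 0.11 = 8.14
  Problem sets 87 × 0.12 = 10.44
  Presentations 88 × 0.18 = 15.84
  Portfolio 93 × 0.09 = 8.37
  Weekly reports 81 × 0.05 = 4.05
  Essays 43.5 × 0.12 = 5.22
Sum = 77.95
77.95 is ≥ 77 and < 87 → B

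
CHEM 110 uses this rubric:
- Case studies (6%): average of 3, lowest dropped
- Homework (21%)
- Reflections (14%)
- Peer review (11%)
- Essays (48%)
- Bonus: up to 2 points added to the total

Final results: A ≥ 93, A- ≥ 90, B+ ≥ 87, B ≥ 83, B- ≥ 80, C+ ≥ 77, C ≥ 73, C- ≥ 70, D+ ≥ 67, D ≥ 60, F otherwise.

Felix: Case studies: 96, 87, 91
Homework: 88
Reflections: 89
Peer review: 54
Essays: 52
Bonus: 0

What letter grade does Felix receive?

Case studies: drop 87 → average of remaining 2 = 187/2 = 93.5
Weighted total:
  Case studies 93.5 × 0.06 = 5.61
  Homework 88 × 0.21 = 18.48
  Reflections 89 × 0.14 = 12.46
  Peer review 54 × 0.11 = 5.94
  Essays 52 × 0.48 = 24.96
Sum = 67.45
Bonus: 67.45 + 0 = 67.45
67.45 is ≥ 67 and < 70 → D+

D+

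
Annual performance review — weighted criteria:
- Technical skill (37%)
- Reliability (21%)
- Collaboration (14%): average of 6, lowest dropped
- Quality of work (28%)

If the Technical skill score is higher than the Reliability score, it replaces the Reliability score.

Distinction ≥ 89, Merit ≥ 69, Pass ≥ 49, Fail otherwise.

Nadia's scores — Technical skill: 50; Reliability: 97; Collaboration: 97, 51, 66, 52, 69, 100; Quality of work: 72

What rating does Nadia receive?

Merit

Collaboration: drop 51 → average of remaining 5 = 384/5 = 76.8
Technical skill (50) ≤ Reliability (97), so Reliability stays at 97.
Weighted total:
  Technical skill 50 × 0.37 = 18.5
  Reliability 97 × 0.21 = 20.37
  Collaboration 76.8 × 0.14 = 10.752
  Quality of work 72 × 0.28 = 20.16
Sum = 69.782
69.782 is ≥ 69 and < 89 → Merit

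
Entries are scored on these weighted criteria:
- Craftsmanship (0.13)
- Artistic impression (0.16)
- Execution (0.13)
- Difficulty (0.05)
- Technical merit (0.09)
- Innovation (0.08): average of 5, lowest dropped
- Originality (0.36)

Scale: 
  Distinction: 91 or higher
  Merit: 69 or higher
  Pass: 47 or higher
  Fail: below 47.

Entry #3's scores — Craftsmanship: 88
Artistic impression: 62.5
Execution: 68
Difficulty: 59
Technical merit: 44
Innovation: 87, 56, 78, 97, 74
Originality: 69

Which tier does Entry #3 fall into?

Innovation: drop 56 → average of remaining 4 = 336/4 = 84
Weighted total:
  Craftsmanship 88 × 0.13 = 11.44
  Artistic impression 62.5 × 0.16 = 10
  Execution 68 × 0.13 = 8.84
  Difficulty 59 × 0.05 = 2.95
  Technical merit 44 × 0.09 = 3.96
  Innovation 84 × 0.08 = 6.72
  Originality 69 × 0.36 = 24.84
Sum = 68.75
68.75 is ≥ 47 and < 69 → Pass

Pass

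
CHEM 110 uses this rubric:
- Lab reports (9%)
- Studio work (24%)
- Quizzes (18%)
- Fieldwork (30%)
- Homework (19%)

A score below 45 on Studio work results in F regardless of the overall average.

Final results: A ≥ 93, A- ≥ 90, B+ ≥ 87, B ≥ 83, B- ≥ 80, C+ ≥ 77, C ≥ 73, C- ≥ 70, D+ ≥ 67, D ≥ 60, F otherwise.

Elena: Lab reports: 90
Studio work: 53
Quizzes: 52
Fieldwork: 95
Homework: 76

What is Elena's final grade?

C

Studio work score 53 ≥ 45: minimum met.
Weighted total:
  Lab reports 90 × 0.09 = 8.1
  Studio work 53 × 0.24 = 12.72
  Quizzes 52 × 0.18 = 9.36
  Fieldwork 95 × 0.3 = 28.5
  Homework 76 × 0.19 = 14.44
Sum = 73.12
73.12 is ≥ 73 and < 77 → C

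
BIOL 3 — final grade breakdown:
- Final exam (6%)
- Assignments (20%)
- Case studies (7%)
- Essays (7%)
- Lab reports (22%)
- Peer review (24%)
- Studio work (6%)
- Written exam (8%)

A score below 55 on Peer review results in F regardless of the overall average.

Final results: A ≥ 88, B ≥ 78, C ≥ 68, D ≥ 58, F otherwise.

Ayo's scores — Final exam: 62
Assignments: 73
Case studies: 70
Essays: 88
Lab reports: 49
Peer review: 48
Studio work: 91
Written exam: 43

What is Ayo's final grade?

Peer review score 48 < 55: minimum not met.
Weighted total:
  Final exam 62 × 0.06 = 3.72
  Assignments 73 × 0.2 = 14.6
  Case studies 70 × 0.07 = 4.9
  Essays 88 × 0.07 = 6.16
  Lab reports 49 × 0.22 = 10.78
  Peer review 48 × 0.24 = 11.52
  Studio work 91 × 0.06 = 5.46
  Written exam 43 × 0.08 = 3.44
Sum = 60.58
Because the Peer review minimum was not met, the result is F.

F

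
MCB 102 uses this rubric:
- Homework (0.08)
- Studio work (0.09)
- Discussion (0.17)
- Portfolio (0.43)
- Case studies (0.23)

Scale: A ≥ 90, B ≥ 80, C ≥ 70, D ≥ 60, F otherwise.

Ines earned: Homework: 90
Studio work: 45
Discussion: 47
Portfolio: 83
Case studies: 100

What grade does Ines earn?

C

Weighted total:
  Homework 90 × 0.08 = 7.2
  Studio work 45 × 0.09 = 4.05
  Discussion 47 × 0.17 = 7.99
  Portfolio 83 × 0.43 = 35.69
  Case studies 100 × 0.23 = 23
Sum = 77.93
77.93 is ≥ 70 and < 80 → C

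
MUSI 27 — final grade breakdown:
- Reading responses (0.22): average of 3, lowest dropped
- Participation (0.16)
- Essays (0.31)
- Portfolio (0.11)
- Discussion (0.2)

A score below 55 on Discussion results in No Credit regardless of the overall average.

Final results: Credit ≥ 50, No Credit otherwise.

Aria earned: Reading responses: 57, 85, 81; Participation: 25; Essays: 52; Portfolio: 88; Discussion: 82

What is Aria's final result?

Reading responses: drop 57 → average of remaining 2 = 166/2 = 83
Discussion score 82 ≥ 55: minimum met.
Weighted total:
  Reading responses 83 × 0.22 = 18.26
  Participation 25 × 0.16 = 4
  Essays 52 × 0.31 = 16.12
  Portfolio 88 × 0.11 = 9.68
  Discussion 82 × 0.2 = 16.4
Sum = 64.46
64.46 ≥ 50 → Credit

Credit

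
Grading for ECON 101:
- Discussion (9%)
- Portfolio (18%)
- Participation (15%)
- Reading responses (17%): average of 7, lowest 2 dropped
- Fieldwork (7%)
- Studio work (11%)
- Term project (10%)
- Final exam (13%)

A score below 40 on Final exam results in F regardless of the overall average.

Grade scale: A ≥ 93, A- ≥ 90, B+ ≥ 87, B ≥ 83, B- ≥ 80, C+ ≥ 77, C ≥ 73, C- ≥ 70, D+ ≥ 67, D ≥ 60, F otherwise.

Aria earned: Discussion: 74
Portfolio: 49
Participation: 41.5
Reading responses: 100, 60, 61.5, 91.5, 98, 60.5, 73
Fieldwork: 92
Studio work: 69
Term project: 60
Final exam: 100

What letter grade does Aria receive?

Reading responses: drop 60, 60.5 → average of remaining 5 = 424/5 = 84.8
Final exam score 100 ≥ 40: minimum met.
Weighted total:
  Discussion 74 × 0.09 = 6.66
  Portfolio 49 × 0.18 = 8.82
  Participation 41.5 × 0.15 = 6.225
  Reading responses 84.8 × 0.17 = 14.416
  Fieldwork 92 × 0.07 = 6.44
  Studio work 69 × 0.11 = 7.59
  Term project 60 × 0.1 = 6
  Final exam 100 × 0.13 = 13
Sum = 69.151
69.151 is ≥ 67 and < 70 → D+

D+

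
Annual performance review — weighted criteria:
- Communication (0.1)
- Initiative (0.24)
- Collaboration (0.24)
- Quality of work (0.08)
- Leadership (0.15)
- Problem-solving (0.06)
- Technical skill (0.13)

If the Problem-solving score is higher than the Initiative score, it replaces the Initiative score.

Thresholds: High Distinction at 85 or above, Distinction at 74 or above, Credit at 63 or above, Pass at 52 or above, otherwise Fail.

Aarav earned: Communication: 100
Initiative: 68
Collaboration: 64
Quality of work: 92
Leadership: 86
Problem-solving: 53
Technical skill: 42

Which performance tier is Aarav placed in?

Credit

Problem-solving (53) ≤ Initiative (68), so Initiative stays at 68.
Weighted total:
  Communication 100 × 0.1 = 10
  Initiative 68 × 0.24 = 16.32
  Collaboration 64 × 0.24 = 15.36
  Quality of work 92 × 0.08 = 7.36
  Leadership 86 × 0.15 = 12.9
  Problem-solving 53 × 0.06 = 3.18
  Technical skill 42 × 0.13 = 5.46
Sum = 70.58
70.58 is ≥ 63 and < 74 → Credit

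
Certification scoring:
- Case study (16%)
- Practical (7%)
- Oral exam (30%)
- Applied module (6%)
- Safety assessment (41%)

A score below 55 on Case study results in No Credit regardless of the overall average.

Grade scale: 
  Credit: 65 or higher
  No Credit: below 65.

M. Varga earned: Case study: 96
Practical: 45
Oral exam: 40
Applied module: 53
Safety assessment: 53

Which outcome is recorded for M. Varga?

No Credit

Case study score 96 ≥ 55: minimum met.
Weighted total:
  Case study 96 × 0.16 = 15.36
  Practical 45 × 0.07 = 3.15
  Oral exam 40 × 0.3 = 12
  Applied module 53 × 0.06 = 3.18
  Safety assessment 53 × 0.41 = 21.73
Sum = 55.42
55.42 < 65 → No Credit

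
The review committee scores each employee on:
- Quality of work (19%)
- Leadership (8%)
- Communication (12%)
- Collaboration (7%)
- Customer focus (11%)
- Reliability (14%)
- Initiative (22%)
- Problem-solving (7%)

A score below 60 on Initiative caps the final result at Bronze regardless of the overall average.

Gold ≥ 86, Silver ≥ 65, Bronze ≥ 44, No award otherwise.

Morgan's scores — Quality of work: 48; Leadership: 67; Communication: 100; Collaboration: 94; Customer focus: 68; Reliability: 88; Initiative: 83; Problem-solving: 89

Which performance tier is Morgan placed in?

Initiative score 83 ≥ 60: minimum met.
Weighted total:
  Quality of work 48 × 0.19 = 9.12
  Leadership 67 × 0.08 = 5.36
  Communication 100 × 0.12 = 12
  Collaboration 94 × 0.07 = 6.58
  Customer focus 68 × 0.11 = 7.48
  Reliability 88 × 0.14 = 12.32
  Initiative 83 × 0.22 = 18.26
  Problem-solving 89 × 0.07 = 6.23
Sum = 77.35
77.35 is ≥ 65 and < 86 → Silver

Silver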